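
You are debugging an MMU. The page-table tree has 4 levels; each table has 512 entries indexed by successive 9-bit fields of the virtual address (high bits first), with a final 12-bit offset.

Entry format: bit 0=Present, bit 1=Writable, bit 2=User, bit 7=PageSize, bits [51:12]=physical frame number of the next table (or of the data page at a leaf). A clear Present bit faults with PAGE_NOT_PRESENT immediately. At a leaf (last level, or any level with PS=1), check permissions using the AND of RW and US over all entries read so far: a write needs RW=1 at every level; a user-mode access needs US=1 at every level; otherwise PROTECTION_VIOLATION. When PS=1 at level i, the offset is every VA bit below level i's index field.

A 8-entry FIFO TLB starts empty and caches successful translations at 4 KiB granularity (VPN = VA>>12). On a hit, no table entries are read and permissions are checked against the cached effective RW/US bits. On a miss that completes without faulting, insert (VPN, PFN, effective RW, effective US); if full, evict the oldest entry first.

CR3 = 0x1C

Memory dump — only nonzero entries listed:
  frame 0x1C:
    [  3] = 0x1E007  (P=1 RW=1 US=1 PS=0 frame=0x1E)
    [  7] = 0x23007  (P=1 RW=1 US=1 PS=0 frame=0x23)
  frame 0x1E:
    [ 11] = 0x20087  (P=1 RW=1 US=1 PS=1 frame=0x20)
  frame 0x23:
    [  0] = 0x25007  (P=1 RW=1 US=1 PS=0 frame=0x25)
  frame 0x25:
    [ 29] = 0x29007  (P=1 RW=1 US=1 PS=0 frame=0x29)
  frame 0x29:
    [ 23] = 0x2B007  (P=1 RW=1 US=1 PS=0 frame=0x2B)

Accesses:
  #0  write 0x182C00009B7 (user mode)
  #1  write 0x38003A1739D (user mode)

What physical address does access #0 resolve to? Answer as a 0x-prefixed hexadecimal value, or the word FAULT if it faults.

Per-access translation:
#0 VA=0x182C00009B7 (w,user):
  L0 @0x1C[3] → 0x1E007  P=1,RW=1,US=1,PS=0
  L1 @0x1E[11] → 0x20087  P=1,RW=1,US=1,PS=1
  ✓ 0x209B7 (huge @L1)  — 2 lookups
#1 VA=0x38003A1739D (w,user):
  L0 @0x1C[7] → 0x23007  P=1,RW=1,US=1,PS=0
  L1 @0x23[0] → 0x25007  P=1,RW=1,US=1,PS=0
  L2 @0x25[29] → 0x29007  P=1,RW=1,US=1,PS=0
  L3 @0x29[23] → 0x2B007  P=1,RW=1,US=1,PS=0
  ✓ 0x2B39D  — 4 lookups

Access #0 PA: 0x209B7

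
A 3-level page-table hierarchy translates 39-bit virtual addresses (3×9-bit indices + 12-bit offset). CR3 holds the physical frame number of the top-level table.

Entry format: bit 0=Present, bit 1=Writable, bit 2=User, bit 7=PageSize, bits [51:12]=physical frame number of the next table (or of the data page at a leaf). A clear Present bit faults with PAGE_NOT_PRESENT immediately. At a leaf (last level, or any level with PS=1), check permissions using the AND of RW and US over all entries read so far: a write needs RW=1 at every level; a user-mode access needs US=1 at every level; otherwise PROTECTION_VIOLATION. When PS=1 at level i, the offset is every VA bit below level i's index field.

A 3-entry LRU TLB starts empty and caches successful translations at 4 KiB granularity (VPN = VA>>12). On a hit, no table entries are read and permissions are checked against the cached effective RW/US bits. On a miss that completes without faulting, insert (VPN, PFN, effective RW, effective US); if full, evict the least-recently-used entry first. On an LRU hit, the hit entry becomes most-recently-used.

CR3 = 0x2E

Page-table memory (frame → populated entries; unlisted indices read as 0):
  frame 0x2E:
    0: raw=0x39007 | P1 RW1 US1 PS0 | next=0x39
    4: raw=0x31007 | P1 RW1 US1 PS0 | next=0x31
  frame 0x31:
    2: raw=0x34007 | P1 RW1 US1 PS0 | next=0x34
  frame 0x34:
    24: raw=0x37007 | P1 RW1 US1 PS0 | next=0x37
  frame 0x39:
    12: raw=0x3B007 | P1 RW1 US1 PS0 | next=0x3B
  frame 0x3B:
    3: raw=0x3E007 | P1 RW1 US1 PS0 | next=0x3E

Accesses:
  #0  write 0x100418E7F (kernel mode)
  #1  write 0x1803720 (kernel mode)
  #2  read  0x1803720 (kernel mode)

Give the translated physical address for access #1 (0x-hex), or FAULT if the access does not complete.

Trace:
#0 VA=0x100418E7F (w,kernel):
  L0: frame=0x2E idx=4 entry=0x31007 [P=1 RW=1 US=1 PS=0]
  L1: frame=0x31 idx=2 entry=0x34007 [P=1 RW=1 US=1 PS=0]
  L2: frame=0x34 idx=24 entry=0x37007 [P=1 RW=1 US=1 PS=0]
  ⇒ phys 0x37E7F  [3 reads]
#1 VA=0x1803720 (w,kernel):
  L0: frame=0x2E idx=0 entry=0x39007 [P=1 RW=1 US=1 PS=0]
  L1: frame=0x39 idx=12 entry=0x3B007 [P=1 RW=1 US=1 PS=0]
  L2: frame=0x3B idx=3 entry=0x3E007 [P=1 RW=1 US=1 PS=0]
  ⇒ phys 0x3E720  [3 reads]
#2 VA=0x1803720 (r,kernel):
  TLB hit vpn=0x1803 → PA=0x3E720

Access #1 PA: 0x3E720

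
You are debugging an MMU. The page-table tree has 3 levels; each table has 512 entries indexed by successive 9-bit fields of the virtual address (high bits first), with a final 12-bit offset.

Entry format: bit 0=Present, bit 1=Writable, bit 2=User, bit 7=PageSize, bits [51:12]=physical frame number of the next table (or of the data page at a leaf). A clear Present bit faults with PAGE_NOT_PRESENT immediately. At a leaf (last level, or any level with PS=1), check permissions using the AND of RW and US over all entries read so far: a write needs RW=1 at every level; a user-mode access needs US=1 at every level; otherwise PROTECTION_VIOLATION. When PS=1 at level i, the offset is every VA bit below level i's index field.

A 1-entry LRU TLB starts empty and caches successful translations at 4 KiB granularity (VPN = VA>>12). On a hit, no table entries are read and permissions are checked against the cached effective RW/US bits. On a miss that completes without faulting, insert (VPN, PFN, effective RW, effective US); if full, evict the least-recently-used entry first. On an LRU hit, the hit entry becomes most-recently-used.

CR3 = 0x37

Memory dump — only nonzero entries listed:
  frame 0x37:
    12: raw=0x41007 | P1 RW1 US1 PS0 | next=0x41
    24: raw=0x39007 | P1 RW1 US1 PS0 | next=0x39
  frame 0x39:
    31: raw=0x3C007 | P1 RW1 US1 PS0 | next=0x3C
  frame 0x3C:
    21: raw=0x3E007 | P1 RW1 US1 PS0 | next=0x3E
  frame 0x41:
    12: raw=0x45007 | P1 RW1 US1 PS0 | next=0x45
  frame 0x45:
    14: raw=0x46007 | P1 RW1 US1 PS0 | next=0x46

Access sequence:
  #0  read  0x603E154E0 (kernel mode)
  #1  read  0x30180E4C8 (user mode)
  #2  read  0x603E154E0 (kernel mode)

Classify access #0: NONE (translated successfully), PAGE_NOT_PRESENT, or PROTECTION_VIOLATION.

Per-access translation:
#0 VA=0x603E154E0 (r,kernel):
  [0] read 0x37 idx=24: raw=0x39007 flags P=1 W=1 U=1 S=0
  [1] read 0x39 idx=31: raw=0x3C007 flags P=1 W=1 U=1 S=0
  [2] read 0x3C idx=21: raw=0x3E007 flags P=1 W=1 U=1 S=0
  → PA=0x3E4E0  (3 entries read)
#1 VA=0x30180E4C8 (r,user):
  [0] read 0x37 idx=12: raw=0x41007 flags P=1 W=1 U=1 S=0
  [1] read 0x41 idx=12: raw=0x45007 flags P=1 W=1 U=1 S=0
  [2] read 0x45 idx=14: raw=0x46007 flags P=1 W=1 U=1 S=0
  → PA=0x464C8  (3 entries read)
#2 VA=0x603E154E0 (r,kernel):
  [0] read 0x37 idx=24: raw=0x39007 flags P=1 W=1 U=1 S=0
  [1] read 0x39 idx=31: raw=0x3C007 flags P=1 W=1 U=1 S=0
  [2] read 0x3C idx=21: raw=0x3E007 flags P=1 W=1 U=1 S=0
  → PA=0x3E4E0  (3 entries read)

Access #0 fault: NONE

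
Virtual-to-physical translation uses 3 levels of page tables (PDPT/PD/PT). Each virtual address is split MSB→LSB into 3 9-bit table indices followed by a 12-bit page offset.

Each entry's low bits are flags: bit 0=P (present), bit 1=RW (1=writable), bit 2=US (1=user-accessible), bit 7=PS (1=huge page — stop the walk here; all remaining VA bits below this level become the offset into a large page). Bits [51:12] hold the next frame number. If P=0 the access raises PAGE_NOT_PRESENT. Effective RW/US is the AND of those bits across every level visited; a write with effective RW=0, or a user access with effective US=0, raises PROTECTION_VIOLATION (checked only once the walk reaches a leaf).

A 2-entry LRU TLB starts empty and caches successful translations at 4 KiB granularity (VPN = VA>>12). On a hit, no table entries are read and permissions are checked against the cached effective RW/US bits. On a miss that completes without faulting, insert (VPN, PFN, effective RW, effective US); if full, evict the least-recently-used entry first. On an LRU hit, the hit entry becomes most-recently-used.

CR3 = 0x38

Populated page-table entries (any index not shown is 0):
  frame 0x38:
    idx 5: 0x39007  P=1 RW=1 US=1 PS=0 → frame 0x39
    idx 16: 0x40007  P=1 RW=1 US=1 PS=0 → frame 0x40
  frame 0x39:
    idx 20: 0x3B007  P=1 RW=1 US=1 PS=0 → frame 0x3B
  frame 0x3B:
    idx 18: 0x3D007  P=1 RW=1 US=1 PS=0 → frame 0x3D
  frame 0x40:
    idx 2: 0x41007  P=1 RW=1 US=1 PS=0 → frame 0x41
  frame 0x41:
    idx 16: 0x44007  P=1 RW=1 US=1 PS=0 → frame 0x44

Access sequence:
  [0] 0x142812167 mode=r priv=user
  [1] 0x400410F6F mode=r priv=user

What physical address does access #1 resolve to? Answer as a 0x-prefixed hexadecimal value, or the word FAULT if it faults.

Walk each access:
#0 VA=0x142812167 (r,user):
  lvl0: tbl 0x38, slot 5 ⇒ 0x39007 (P1/RW1/US1/PS0)
  lvl1: tbl 0x39, slot 20 ⇒ 0x3B007 (P1/RW1/US1/PS0)
  lvl2: tbl 0x3B, slot 18 ⇒ 0x3D007 (P1/RW1/US1/PS0)
  ⇒ phys 0x3D167  [3 reads]
#1 VA=0x400410F6F (r,user):
  lvl0: tbl 0x38, slot 16 ⇒ 0x40007 (P1/RW1/US1/PS0)
  lvl1: tbl 0x40, slot 2 ⇒ 0x41007 (P1/RW1/US1/PS0)
  lvl2: tbl 0x41, slot 16 ⇒ 0x44007 (P1/RW1/US1/PS0)
  ⇒ phys 0x44F6F  [3 reads]

Access #1 PA: 0x44F6F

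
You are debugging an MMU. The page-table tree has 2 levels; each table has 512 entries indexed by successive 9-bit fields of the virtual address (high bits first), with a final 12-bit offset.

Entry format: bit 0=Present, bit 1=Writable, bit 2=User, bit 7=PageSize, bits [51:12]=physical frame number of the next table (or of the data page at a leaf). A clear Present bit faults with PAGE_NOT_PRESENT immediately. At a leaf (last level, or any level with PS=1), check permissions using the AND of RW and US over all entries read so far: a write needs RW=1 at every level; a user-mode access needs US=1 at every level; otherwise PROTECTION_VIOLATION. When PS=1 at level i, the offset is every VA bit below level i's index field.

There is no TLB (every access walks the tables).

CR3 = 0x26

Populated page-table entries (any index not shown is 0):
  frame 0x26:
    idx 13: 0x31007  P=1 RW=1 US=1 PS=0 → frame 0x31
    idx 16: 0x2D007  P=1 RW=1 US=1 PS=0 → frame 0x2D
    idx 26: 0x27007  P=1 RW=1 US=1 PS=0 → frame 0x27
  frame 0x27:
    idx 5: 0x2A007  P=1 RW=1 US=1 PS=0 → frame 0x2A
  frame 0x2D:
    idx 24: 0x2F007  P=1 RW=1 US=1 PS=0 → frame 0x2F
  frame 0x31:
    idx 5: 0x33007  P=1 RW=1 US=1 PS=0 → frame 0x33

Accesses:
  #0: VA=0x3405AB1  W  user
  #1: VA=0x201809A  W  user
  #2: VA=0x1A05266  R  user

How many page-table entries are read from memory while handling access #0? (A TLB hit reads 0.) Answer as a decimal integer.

Per-access translation:
#0 VA=0x3405AB1 (w,user):
  [0] read 0x26 idx=26: raw=0x27007 flags P=1 W=1 U=1 S=0
  [1] read 0x27 idx=5: raw=0x2A007 flags P=1 W=1 U=1 S=0
  ✓ 0x2AAB1  — 2 lookups
#1 VA=0x201809A (w,user):
  [0] read 0x26 idx=16: raw=0x2D007 flags P=1 W=1 U=1 S=0
  [1] read 0x2D idx=24: raw=0x2F007 flags P=1 W=1 U=1 S=0
  ✓ 0x2F09A  — 2 lookups
#2 VA=0x1A05266 (r,user):
  [0] read 0x26 idx=13: raw=0x31007 flags P=1 W=1 U=1 S=0
  [1] read 0x31 idx=5: raw=0x33007 flags P=1 W=1 U=1 S=0
  ✓ 0x33266  — 2 lookups

Entries read for #0: 2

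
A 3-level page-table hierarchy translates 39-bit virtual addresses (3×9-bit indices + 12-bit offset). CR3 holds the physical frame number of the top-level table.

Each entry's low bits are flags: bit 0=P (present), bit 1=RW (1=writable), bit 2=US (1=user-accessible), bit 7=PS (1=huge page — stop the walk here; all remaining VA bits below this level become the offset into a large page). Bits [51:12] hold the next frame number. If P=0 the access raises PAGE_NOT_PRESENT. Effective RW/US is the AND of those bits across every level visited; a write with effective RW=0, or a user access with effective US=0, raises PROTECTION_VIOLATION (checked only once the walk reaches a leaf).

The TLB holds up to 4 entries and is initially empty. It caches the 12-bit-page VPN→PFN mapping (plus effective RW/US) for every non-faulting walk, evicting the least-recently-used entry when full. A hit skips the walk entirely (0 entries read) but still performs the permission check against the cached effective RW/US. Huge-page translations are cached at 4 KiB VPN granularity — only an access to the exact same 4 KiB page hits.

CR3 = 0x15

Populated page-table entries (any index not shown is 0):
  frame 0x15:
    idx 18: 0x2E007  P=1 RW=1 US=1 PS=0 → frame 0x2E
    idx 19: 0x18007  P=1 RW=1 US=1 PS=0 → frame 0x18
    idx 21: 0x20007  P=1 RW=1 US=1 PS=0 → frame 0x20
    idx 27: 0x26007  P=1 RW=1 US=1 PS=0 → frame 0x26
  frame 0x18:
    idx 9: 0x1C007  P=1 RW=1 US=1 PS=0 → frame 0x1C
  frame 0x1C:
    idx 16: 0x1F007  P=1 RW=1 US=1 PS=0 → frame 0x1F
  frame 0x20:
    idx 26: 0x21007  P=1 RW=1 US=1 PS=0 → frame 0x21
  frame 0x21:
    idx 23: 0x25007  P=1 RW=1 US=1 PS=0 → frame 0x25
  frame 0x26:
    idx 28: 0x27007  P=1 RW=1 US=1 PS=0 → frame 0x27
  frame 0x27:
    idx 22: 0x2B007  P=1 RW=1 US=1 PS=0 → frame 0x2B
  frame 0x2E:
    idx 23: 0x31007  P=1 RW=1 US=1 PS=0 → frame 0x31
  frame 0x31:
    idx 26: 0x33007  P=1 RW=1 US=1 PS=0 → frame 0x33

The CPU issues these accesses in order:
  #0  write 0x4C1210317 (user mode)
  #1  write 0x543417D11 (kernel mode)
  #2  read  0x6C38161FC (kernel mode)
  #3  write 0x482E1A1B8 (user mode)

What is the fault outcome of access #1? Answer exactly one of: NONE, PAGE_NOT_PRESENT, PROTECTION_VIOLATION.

Per-access translation:
#0 VA=0x4C1210317 (w,user):
  L0 @0x15[19] → 0x18007  P=1,RW=1,US=1,PS=0
  L1 @0x18[9] → 0x1C007  P=1,RW=1,US=1,PS=0
  L2 @0x1C[16] → 0x1F007  P=1,RW=1,US=1,PS=0
  ⇒ phys 0x1F317  [3 reads]
#1 VA=0x543417D11 (w,kernel):
  L0 @0x15[21] → 0x20007  P=1,RW=1,US=1,PS=0
  L1 @0x20[26] → 0x21007  P=1,RW=1,US=1,PS=0
  L2 @0x21[23] → 0x25007  P=1,RW=1,US=1,PS=0
  ⇒ phys 0x25D11  [3 reads]
#2 VA=0x6C38161FC (r,kernel):
  L0 @0x15[27] → 0x26007  P=1,RW=1,US=1,PS=0
  L1 @0x26[28] → 0x27007  P=1,RW=1,US=1,PS=0
  L2 @0x27[22] → 0x2B007  P=1,RW=1,US=1,PS=0
  ⇒ phys 0x2B1FC  [3 reads]
#3 VA=0x482E1A1B8 (w,user):
  L0 @0x15[18] → 0x2E007  P=1,RW=1,US=1,PS=0
  L1 @0x2E[23] → 0x31007  P=1,RW=1,US=1,PS=0
  L2 @0x31[26] → 0x33007  P=1,RW=1,US=1,PS=0
  ⇒ phys 0x331B8  [3 reads]

Access #1 fault: NONE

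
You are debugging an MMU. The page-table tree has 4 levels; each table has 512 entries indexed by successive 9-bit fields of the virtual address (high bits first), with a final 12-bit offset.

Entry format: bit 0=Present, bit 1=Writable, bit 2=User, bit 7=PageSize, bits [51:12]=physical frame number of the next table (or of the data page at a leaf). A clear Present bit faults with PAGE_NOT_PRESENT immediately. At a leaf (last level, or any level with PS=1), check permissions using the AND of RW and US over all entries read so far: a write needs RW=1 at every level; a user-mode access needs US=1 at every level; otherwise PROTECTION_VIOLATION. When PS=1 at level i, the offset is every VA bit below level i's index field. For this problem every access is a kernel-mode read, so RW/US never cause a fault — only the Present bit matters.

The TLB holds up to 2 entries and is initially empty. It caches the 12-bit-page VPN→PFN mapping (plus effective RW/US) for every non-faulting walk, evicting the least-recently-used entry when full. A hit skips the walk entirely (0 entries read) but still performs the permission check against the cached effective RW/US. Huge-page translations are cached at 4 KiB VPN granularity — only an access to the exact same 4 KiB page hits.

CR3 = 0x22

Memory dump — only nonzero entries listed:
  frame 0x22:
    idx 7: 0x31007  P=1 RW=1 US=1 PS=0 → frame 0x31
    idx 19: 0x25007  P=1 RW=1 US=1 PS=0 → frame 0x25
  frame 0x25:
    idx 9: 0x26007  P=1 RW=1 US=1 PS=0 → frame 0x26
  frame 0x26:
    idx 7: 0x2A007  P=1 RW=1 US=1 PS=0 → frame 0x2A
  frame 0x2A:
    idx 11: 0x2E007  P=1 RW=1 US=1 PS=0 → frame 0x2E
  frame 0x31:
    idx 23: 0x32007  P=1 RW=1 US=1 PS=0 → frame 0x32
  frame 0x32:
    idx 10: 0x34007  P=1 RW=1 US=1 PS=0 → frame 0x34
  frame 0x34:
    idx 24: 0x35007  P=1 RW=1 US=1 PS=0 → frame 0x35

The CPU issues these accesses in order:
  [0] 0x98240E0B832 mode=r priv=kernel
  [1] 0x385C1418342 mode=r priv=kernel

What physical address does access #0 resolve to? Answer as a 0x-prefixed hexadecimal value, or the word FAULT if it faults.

Walk each access:
#0 VA=0x98240E0B832 (r,kernel):
  [0] read 0x22 idx=19: raw=0x25007 flags P=1 W=1 U=1 S=0
  [1] read 0x25 idx=9: raw=0x26007 flags P=1 W=1 U=1 S=0
  [2] read 0x26 idx=7: raw=0x2A007 flags P=1 W=1 U=1 S=0
  [3] read 0x2A idx=11: raw=0x2E007 flags P=1 W=1 U=1 S=0
  → PA=0x2E832  (4 entries read)
#1 VA=0x385C1418342 (r,kernel):
  [0] read 0x22 idx=7: raw=0x31007 flags P=1 W=1 U=1 S=0
  [1] read 0x31 idx=23: raw=0x32007 flags P=1 W=1 U=1 S=0
  [2] read 0x32 idx=10: raw=0x34007 flags P=1 W=1 U=1 S=0
  [3] read 0x34 idx=24: raw=0x35007 flags P=1 W=1 U=1 S=0
  → PA=0x35342  (4 entries read)

Access #0 PA: 0x2E832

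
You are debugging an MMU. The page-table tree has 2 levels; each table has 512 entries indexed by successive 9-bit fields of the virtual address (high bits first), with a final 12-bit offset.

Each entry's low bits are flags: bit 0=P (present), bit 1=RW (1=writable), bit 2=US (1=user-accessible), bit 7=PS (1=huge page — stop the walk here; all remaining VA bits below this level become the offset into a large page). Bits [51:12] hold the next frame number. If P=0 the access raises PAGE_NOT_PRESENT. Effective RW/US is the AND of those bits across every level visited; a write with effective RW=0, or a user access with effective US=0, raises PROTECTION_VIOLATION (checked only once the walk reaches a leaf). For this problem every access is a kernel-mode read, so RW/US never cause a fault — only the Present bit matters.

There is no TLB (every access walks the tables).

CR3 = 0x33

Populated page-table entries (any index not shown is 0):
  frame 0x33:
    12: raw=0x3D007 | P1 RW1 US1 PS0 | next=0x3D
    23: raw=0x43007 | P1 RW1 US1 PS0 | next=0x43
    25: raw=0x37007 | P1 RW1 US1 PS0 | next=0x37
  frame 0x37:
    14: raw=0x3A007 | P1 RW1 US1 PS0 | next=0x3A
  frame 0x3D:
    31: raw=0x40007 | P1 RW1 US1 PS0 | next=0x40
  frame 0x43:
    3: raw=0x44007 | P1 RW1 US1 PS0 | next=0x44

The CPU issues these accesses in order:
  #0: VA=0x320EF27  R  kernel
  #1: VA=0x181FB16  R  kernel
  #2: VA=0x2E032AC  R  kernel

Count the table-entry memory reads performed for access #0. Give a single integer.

Walk each access:
#0 VA=0x320EF27 (r,kernel):
  L0 @0x33[25] → 0x37007  P=1,RW=1,US=1,PS=0
  L1 @0x37[14] → 0x3A007  P=1,RW=1,US=1,PS=0
  → PA=0x3AF27  (2 entries read)
#1 VA=0x181FB16 (r,kernel):
  L0 @0x33[12] → 0x3D007  P=1,RW=1,US=1,PS=0
  L1 @0x3D[31] → 0x40007  P=1,RW=1,US=1,PS=0
  → PA=0x40B16  (2 entries read)
#2 VA=0x2E032AC (r,kernel):
  L0 @0x33[23] → 0x43007  P=1,RW=1,US=1,PS=0
  L1 @0x43[3] → 0x44007  P=1,RW=1,US=1,PS=0
  → PA=0x442AC  (2 entries read)

Entries read for #0: 2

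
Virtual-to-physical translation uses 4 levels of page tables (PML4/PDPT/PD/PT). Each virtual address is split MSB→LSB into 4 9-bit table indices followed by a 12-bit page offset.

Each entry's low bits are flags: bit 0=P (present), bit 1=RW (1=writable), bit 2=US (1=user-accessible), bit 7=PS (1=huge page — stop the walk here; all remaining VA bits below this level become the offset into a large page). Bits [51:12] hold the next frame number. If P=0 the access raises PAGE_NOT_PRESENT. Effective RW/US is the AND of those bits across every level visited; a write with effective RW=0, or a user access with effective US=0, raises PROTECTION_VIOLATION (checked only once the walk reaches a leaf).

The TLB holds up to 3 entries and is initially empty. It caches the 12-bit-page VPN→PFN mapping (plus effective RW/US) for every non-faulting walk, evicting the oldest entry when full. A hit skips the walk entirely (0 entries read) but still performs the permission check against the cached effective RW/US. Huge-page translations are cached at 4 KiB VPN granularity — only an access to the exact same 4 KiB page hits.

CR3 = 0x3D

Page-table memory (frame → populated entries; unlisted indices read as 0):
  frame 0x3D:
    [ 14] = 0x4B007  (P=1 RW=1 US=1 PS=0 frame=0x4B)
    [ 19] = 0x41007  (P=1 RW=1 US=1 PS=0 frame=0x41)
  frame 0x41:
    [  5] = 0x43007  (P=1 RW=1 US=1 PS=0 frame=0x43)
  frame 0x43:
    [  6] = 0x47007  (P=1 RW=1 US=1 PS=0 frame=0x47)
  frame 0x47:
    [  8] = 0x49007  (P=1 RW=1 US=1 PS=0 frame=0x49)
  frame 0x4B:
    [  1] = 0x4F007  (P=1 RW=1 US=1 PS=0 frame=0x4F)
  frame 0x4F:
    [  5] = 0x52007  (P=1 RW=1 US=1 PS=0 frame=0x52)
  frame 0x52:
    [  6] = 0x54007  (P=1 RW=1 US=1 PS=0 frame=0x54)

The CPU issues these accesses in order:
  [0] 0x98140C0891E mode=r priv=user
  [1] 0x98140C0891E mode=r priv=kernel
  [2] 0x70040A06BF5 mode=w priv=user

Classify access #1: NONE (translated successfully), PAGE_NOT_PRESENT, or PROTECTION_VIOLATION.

Trace:
#0 VA=0x98140C0891E (r,user):
  L0: frame=0x3D idx=19 entry=0x41007 [P=1 RW=1 US=1 PS=0]
  L1: frame=0x41 idx=5 entry=0x43007 [P=1 RW=1 US=1 PS=0]
  L2: frame=0x43 idx=6 entry=0x47007 [P=1 RW=1 US=1 PS=0]
  L3: frame=0x47 idx=8 entry=0x49007 [P=1 RW=1 US=1 PS=0]
  ⇒ phys 0x4991E  [4 reads]
#1 VA=0x98140C0891E (r,kernel):
  TLB hit vpn=0x98140C08 → PA=0x4991E
#2 VA=0x70040A06BF5 (w,user):
  L0: frame=0x3D idx=14 entry=0x4B007 [P=1 RW=1 US=1 PS=0]
  L1: frame=0x4B idx=1 entry=0x4F007 [P=1 RW=1 US=1 PS=0]
  L2: frame=0x4F idx=5 entry=0x52007 [P=1 RW=1 US=1 PS=0]
  L3: frame=0x52 idx=6 entry=0x54007 [P=1 RW=1 US=1 PS=0]
  ⇒ phys 0x54BF5  [4 reads]

Access #1 fault: NONE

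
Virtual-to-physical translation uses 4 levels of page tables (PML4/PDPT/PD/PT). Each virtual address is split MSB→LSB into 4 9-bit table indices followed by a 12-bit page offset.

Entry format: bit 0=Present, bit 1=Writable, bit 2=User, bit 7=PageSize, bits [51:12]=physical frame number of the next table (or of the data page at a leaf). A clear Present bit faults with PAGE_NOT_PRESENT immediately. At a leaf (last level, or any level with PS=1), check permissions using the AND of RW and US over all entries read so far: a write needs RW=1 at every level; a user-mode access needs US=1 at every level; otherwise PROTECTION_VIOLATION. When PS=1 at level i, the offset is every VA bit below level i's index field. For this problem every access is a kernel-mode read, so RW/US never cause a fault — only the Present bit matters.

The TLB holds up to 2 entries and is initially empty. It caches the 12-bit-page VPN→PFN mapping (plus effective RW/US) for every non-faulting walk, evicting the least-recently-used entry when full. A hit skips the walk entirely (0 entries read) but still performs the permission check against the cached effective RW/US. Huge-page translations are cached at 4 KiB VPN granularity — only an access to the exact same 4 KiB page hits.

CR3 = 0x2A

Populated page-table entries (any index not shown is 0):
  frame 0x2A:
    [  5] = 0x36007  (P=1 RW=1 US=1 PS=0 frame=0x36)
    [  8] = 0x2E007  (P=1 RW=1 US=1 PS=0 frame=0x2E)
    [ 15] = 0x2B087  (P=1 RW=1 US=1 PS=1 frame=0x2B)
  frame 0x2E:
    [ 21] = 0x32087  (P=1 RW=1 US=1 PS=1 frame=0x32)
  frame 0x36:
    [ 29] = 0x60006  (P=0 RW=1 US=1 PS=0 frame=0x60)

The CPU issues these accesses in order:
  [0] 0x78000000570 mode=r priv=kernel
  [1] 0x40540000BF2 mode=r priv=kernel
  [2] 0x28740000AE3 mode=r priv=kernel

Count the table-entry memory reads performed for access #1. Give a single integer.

Per-access translation:
#0 VA=0x78000000570 (r,kernel):
  L0: frame=0x2A idx=15 entry=0x2B087 [P=1 RW=1 US=1 PS=1]
  ⇒ phys 0x2B570 (huge @L0)  [1 reads]
#1 VA=0x40540000BF2 (r,kernel):
  L0: frame=0x2A idx=8 entry=0x2E007 [P=1 RW=1 US=1 PS=0]
  L1: frame=0x2E idx=21 entry=0x32087 [P=1 RW=1 US=1 PS=1]
  ⇒ phys 0x32BF2 (huge @L1)  [2 reads]
#2 VA=0x28740000AE3 (r,kernel):
  L0: frame=0x2A idx=5 entry=0x36007 [P=1 RW=1 US=1 PS=0]
  L1: frame=0x36 idx=29 entry=0x60006 [P=0 RW=1 US=1 PS=0]
  → PAGE_NOT_PRESENT  (2 entries read)

Entries read for #1: 2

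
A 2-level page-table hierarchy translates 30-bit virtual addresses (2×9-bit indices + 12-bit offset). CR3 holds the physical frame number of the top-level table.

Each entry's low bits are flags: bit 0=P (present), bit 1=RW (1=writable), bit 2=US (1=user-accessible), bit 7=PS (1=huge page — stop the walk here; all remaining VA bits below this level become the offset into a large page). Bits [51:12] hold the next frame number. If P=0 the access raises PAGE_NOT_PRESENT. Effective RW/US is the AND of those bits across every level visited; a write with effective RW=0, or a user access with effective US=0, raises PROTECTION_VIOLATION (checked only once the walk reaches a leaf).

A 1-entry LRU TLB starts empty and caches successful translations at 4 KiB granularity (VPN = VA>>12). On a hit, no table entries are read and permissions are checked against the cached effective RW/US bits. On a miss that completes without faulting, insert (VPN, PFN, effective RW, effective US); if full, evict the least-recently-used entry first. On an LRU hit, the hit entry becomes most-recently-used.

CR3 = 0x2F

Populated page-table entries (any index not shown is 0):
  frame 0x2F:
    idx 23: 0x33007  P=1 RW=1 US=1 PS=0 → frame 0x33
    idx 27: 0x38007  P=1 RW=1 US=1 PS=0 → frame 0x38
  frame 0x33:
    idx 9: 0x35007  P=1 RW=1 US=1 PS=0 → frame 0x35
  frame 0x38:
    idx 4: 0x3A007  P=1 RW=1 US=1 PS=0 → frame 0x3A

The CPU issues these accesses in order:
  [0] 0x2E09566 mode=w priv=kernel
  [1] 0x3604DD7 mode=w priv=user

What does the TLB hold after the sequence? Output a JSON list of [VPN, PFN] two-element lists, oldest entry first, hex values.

Walk each access:
#0 VA=0x2E09566 (w,kernel):
  L0 @0x2F[23] → 0x33007  P=1,RW=1,US=1,PS=0
  L1 @0x33[9] → 0x35007  P=1,RW=1,US=1,PS=0
  ⇒ phys 0x35566  [2 reads]
#1 VA=0x3604DD7 (w,user):
  L0 @0x2F[27] → 0x38007  P=1,RW=1,US=1,PS=0
  L1 @0x38[4] → 0x3A007  P=1,RW=1,US=1,PS=0
  ⇒ phys 0x3ADD7  [2 reads]

TLB: [["0x3604", "0x3A"]]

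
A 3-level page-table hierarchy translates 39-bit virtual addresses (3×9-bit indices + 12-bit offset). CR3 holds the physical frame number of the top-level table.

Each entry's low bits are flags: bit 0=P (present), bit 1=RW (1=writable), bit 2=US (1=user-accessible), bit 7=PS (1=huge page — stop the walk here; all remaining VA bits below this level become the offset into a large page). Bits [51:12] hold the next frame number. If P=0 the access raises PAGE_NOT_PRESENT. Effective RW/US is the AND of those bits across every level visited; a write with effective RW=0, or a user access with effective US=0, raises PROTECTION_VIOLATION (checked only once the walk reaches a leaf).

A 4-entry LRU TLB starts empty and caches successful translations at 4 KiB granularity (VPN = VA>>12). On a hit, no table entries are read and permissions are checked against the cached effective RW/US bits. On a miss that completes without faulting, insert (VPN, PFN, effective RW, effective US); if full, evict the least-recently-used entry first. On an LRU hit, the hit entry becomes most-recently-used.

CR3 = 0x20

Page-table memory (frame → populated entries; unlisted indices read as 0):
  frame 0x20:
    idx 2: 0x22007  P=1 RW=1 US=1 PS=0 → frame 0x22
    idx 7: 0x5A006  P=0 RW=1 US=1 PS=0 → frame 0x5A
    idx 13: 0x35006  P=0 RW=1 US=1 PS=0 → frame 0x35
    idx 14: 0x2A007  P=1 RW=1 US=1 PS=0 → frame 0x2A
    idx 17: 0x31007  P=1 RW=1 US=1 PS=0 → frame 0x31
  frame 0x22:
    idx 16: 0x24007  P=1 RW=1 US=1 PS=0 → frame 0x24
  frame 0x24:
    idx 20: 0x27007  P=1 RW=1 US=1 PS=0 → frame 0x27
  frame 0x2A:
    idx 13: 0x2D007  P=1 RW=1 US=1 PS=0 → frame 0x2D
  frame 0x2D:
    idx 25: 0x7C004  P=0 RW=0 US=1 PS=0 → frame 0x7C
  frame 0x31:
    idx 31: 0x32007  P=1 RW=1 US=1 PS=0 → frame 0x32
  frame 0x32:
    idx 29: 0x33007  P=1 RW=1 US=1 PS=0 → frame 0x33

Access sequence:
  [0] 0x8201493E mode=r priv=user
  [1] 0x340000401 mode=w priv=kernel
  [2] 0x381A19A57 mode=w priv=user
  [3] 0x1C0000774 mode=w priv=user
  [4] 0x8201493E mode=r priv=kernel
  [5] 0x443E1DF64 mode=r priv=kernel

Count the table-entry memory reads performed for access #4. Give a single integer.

Trace:
#0 VA=0x8201493E (r,user):
  lvl0: tbl 0x20, slot 2 ⇒ 0x22007 (P1/RW1/US1/PS0)
  lvl1: tbl 0x22, slot 16 ⇒ 0x24007 (P1/RW1/US1/PS0)
  lvl2: tbl 0x24, slot 20 ⇒ 0x27007 (P1/RW1/US1/PS0)
  → PA=0x2793E  (3 entries read)
#1 VA=0x340000401 (w,kernel):
  lvl0: tbl 0x20, slot 13 ⇒ 0x35006 (P0/RW1/US1/PS0)
  ✗ PAGE_NOT_PRESENT  [1 reads]
#2 VA=0x381A19A57 (w,user):
  lvl0: tbl 0x20, slot 14 ⇒ 0x2A007 (P1/RW1/US1/PS0)
  lvl1: tbl 0x2A, slot 13 ⇒ 0x2D007 (P1/RW1/US1/PS0)
  lvl2: tbl 0x2D, slot 25 ⇒ 0x7C004 (P0/RW0/US1/PS0)
  ✗ PAGE_NOT_PRESENT  [3 reads]
#3 VA=0x1C0000774 (w,user):
  lvl0: tbl 0x20, slot 7 ⇒ 0x5A006 (P0/RW1/US1/PS0)
  ✗ PAGE_NOT_PRESENT  [1 reads]
#4 VA=0x8201493E (r,kernel):
  TLB hit vpn=0x82014 → PA=0x2793E
#5 VA=0x443E1DF64 (r,kernel):
  lvl0: tbl 0x20, slot 17 ⇒ 0x31007 (P1/RW1/US1/PS0)
  lvl1: tbl 0x31, slot 31 ⇒ 0x32007 (P1/RW1/US1/PS0)
  lvl2: tbl 0x32, slot 29 ⇒ 0x33007 (P1/RW1/US1/PS0)
  → PA=0x33F64  (3 entries read)

Entries read for #4: 0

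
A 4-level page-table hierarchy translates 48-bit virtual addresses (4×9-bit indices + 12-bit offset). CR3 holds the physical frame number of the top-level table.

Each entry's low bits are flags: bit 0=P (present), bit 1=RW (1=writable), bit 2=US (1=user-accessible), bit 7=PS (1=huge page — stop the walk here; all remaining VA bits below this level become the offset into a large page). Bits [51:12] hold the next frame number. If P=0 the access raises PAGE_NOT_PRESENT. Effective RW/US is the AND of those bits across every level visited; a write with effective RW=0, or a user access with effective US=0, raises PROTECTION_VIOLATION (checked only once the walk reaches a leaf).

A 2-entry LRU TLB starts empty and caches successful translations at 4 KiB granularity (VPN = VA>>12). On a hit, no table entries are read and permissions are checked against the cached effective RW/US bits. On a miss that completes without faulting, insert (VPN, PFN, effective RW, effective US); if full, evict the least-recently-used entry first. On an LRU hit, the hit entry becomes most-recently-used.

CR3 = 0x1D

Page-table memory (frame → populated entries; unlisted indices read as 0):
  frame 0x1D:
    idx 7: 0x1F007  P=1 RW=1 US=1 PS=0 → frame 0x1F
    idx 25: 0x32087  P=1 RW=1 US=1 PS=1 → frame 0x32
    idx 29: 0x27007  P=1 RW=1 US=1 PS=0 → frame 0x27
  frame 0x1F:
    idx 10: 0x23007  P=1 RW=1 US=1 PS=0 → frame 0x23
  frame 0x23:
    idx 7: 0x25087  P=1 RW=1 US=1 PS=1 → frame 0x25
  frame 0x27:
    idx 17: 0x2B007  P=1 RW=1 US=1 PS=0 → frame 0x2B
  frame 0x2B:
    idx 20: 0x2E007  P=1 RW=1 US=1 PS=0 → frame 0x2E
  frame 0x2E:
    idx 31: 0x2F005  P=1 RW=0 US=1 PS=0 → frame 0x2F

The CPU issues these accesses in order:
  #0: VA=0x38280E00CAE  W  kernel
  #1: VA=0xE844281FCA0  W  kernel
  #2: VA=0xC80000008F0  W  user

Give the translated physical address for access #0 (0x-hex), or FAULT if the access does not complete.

Trace:
#0 VA=0x38280E00CAE (w,kernel):
  [0] read 0x1D idx=7: raw=0x1F007 flags P=1 W=1 U=1 S=0
  [1] read 0x1F idx=10: raw=0x23007 flags P=1 W=1 U=1 S=0
  [2] read 0x23 idx=7: raw=0x25087 flags P=1 W=1 U=1 S=1
  ⇒ phys 0x25CAE (huge @L2)  [3 reads]
#1 VA=0xE844281FCA0 (w,kernel):
  [0] read 0x1D idx=29: raw=0x27007 flags P=1 W=1 U=1 S=0
  [1] read 0x27 idx=17: raw=0x2B007 flags P=1 W=1 U=1 S=0
  [2] read 0x2B idx=20: raw=0x2E007 flags P=1 W=1 U=1 S=0
  [3] read 0x2E idx=31: raw=0x2F005 flags P=1 W=0 U=1 S=0
  → PROTECTION_VIOLATION  (4 entries read)
#2 VA=0xC80000008F0 (w,user):
  [0] read 0x1D idx=25: raw=0x32087 flags P=1 W=1 U=1 S=1
  ⇒ phys 0x328F0 (huge @L0)  [1 reads]

Access #0 PA: 0x25CAE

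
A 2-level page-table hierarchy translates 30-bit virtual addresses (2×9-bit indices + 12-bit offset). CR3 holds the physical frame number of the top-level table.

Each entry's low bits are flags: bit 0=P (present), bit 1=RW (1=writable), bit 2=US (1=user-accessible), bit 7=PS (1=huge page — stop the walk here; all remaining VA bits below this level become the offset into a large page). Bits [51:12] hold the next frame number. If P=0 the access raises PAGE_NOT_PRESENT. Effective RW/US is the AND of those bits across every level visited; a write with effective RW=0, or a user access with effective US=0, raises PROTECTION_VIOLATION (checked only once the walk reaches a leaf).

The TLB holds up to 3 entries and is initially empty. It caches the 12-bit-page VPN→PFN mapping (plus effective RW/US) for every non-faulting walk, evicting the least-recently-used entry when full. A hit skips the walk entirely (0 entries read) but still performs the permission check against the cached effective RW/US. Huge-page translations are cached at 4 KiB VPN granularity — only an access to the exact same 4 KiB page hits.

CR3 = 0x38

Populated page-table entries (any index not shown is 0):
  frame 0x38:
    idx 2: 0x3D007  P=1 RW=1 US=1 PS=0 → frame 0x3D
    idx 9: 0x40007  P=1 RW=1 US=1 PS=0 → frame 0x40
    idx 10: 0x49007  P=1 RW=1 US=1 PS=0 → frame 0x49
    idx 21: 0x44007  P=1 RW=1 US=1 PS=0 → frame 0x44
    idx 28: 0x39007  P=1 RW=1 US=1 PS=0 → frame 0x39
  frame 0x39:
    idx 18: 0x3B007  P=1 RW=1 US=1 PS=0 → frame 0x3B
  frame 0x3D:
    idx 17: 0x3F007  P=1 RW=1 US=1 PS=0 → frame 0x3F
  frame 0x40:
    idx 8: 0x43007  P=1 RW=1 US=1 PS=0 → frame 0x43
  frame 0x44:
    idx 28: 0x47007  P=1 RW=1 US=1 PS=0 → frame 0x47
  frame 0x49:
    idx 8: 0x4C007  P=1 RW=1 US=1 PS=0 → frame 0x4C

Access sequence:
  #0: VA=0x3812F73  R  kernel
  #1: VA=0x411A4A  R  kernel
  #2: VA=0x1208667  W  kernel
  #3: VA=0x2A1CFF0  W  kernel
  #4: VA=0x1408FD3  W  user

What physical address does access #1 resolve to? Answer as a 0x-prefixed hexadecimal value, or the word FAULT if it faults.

Trace:
#0 VA=0x3812F73 (r,kernel):
  [0] read 0x38 idx=28: raw=0x39007 flags P=1 W=1 U=1 S=0
  [1] read 0x39 idx=18: raw=0x3B007 flags P=1 W=1 U=1 S=0
  ✓ 0x3BF73  — 2 lookups
#1 VA=0x411A4A (r,kernel):
  [0] read 0x38 idx=2: raw=0x3D007 flags P=1 W=1 U=1 S=0
  [1] read 0x3D idx=17: raw=0x3F007 flags P=1 W=1 U=1 S=0
  ✓ 0x3FA4A  — 2 lookups
#2 VA=0x1208667 (w,kernel):
  [0] read 0x38 idx=9: raw=0x40007 flags P=1 W=1 U=1 S=0
  [1] read 0x40 idx=8: raw=0x43007 flags P=1 W=1 U=1 S=0
  ✓ 0x43667  — 2 lookups
#3 VA=0x2A1CFF0 (w,kernel):
  [0] read 0x38 idx=21: raw=0x44007 flags P=1 W=1 U=1 S=0
  [1] read 0x44 idx=28: raw=0x47007 flags P=1 W=1 U=1 S=0
  ✓ 0x47FF0  — 2 lookups
#4 VA=0x1408FD3 (w,user):
  [0] read 0x38 idx=10: raw=0x49007 flags P=1 W=1 U=1 S=0
  [1] read 0x49 idx=8: raw=0x4C007 flags P=1 W=1 U=1 S=0
  ✓ 0x4CFD3  — 2 lookups

Access #1 PA: 0x3FA4A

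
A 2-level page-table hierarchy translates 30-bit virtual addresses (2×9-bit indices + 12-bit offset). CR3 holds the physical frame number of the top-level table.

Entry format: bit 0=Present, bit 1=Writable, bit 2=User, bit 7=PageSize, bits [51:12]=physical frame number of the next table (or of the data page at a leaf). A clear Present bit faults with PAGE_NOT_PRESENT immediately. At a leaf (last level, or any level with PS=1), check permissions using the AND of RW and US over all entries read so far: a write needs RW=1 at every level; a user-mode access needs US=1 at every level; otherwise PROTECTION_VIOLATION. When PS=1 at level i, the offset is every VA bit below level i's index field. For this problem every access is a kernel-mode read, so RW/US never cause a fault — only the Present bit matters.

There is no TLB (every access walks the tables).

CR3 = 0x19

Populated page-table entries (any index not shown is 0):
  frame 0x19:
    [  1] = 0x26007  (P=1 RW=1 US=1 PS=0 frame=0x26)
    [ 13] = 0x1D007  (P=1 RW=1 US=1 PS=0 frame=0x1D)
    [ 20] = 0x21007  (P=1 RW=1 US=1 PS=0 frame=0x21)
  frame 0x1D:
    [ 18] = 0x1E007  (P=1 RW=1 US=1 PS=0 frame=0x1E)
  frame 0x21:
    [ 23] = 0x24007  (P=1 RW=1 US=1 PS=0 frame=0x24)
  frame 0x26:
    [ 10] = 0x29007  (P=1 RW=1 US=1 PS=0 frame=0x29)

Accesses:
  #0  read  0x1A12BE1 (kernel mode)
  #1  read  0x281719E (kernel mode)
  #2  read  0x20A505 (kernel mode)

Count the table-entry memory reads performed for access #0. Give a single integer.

Per-access translation:
#0 VA=0x1A12BE1 (r,kernel):
  [0] read 0x19 idx=13: raw=0x1D007 flags P=1 W=1 U=1 S=0
  [1] read 0x1D idx=18: raw=0x1E007 flags P=1 W=1 U=1 S=0
  ✓ 0x1EBE1  — 2 lookups
#1 VA=0x281719E (r,kernel):
  [0] read 0x19 idx=20: raw=0x21007 flags P=1 W=1 U=1 S=0
  [1] read 0x21 idx=23: raw=0x24007 flags P=1 W=1 U=1 S=0
  ✓ 0x2419E  — 2 lookups
#2 VA=0x20A505 (r,kernel):
  [0] read 0x19 idx=1: raw=0x26007 flags P=1 W=1 U=1 S=0
  [1] read 0x26 idx=10: raw=0x29007 flags P=1 W=1 U=1 S=0
  ✓ 0x29505  — 2 lookups

Entries read for #0: 2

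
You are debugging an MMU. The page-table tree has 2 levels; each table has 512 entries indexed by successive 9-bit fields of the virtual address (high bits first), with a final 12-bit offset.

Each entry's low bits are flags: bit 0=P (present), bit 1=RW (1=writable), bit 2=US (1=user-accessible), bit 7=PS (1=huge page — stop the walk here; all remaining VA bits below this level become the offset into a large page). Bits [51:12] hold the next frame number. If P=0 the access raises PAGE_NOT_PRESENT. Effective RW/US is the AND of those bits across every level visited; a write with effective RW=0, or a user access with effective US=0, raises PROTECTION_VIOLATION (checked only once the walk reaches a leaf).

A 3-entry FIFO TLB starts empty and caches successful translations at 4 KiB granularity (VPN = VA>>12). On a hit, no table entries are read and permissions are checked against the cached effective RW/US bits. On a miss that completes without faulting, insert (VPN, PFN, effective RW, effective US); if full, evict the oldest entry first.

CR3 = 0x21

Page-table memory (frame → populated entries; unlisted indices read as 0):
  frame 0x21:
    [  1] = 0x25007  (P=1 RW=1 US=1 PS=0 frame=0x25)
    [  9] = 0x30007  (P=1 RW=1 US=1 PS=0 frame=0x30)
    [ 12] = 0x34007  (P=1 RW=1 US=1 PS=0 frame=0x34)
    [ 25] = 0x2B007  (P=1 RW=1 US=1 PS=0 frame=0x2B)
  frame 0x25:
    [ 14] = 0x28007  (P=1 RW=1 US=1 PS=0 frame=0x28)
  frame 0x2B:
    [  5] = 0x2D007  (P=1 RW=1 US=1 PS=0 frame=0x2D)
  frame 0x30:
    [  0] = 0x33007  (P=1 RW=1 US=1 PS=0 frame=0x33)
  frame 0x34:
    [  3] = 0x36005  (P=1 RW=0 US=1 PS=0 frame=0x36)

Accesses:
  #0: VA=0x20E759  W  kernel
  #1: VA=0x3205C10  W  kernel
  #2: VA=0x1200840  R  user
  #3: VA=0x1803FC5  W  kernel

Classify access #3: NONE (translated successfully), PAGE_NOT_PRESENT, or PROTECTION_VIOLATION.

Per-access translation:
#0 VA=0x20E759 (w,kernel):
  [0] read 0x21 idx=1: raw=0x25007 flags P=1 W=1 U=1 S=0
  [1] read 0x25 idx=14: raw=0x28007 flags P=1 W=1 U=1 S=0
  → PA=0x28759  (2 entries read)
#1 VA=0x3205C10 (w,kernel):
  [0] read 0x21 idx=25: raw=0x2B007 flags P=1 W=1 U=1 S=0
  [1] read 0x2B idx=5: raw=0x2D007 flags P=1 W=1 U=1 S=0
  → PA=0x2DC10  (2 entries read)
#2 VA=0x1200840 (r,user):
  [0] read 0x21 idx=9: raw=0x30007 flags P=1 W=1 U=1 S=0
  [1] read 0x30 idx=0: raw=0x33007 flags P=1 W=1 U=1 S=0
  → PA=0x33840  (2 entries read)
#3 VA=0x1803FC5 (w,kernel):
  [0] read 0x21 idx=12: raw=0x34007 flags P=1 W=1 U=1 S=0
  [1] read 0x34 idx=3: raw=0x36005 flags P=1 W=0 U=1 S=0
  ⇒ fault: PROTECTION_VIOLATION  — 2 lookups

Access #3 fault: PROTECTION_VIOLATION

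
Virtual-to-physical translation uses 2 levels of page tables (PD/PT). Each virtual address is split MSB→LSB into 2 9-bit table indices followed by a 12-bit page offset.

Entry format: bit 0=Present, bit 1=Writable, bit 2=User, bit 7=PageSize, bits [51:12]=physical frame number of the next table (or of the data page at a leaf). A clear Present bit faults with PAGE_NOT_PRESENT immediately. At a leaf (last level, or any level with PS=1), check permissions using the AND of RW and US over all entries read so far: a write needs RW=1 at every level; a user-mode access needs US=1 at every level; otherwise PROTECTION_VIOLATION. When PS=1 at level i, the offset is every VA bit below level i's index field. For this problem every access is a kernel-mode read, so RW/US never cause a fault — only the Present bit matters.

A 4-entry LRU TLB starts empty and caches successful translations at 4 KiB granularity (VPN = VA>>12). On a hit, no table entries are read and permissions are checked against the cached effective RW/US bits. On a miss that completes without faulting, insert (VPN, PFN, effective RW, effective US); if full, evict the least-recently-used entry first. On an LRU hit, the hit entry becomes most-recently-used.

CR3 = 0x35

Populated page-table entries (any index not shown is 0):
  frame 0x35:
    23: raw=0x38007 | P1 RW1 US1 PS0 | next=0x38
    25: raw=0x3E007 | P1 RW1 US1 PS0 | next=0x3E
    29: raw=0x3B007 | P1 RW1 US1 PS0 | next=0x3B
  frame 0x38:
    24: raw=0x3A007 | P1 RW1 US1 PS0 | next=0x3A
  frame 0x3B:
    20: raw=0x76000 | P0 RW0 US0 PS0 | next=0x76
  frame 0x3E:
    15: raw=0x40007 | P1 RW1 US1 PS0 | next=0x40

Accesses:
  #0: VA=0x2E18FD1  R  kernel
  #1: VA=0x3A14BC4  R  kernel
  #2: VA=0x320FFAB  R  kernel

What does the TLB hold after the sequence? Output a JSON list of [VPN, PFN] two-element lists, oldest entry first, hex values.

Walk each access:
#0 VA=0x2E18FD1 (r,kernel):
  [0] read 0x35 idx=23: raw=0x38007 flags P=1 W=1 U=1 S=0
  [1] read 0x38 idx=24: raw=0x3A007 flags P=1 W=1 U=1 S=0
  ⇒ phys 0x3AFD1  [2 reads]
#1 VA=0x3A14BC4 (r,kernel):
  [0] read 0x35 idx=29: raw=0x3B007 flags P=1 W=1 U=1 S=0
  [1] read 0x3B idx=20: raw=0x76000 flags P=0 W=0 U=0 S=0
  ⇒ fault: PAGE_NOT_PRESENT  — 2 lookups
#2 VA=0x320FFAB (r,kernel):
  [0] read 0x35 idx=25: raw=0x3E007 flags P=1 W=1 U=1 S=0
  [1] read 0x3E idx=15: raw=0x40007 flags P=1 W=1 U=1 S=0
  ⇒ phys 0x40FAB  [2 reads]

TLB: [["0x2E18", "0x3A"], ["0x320F", "0x40"]]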